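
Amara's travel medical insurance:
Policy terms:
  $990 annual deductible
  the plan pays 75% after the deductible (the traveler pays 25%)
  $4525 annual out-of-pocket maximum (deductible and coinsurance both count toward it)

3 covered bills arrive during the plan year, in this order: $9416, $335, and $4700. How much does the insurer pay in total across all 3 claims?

Claim 1 ($9416): deductible takes $990, $8426 remains; 25% of $8426 = $2106.50. Traveler pays $3096.50; OOP now $3096.50. Plan pays $9416 − $3096.50 = $6319.50.
Claim 2 ($335): deductible already satisfied, so traveler's share is 25% × $335 = $83.75. Traveler pays $83.75; OOP now $3180.25. Plan pays $335 − $83.75 = $251.25.
Claim 3 ($4700): 25% coinsurance on $4700 = $1175. Traveler owes $1175 (running OOP $4355.25). Insurer: $4700 − $1175 = $3525.
Insurer total: $6319.50 + $251.25 + $3525 = $10095.75.

$10095.75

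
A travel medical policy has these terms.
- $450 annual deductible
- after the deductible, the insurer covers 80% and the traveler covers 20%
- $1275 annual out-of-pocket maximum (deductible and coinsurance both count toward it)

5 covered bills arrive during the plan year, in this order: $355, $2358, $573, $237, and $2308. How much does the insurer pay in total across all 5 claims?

$4556

Bill 1, $355: all of it applies to the deductible. Traveler owes $355 (running OOP $355). Insurer: $355 − $355 = $0.
Bill 2, $2358: $95 finishes the deductible; $2263 goes to coinsurance; 20% of $2263 = $452.60. Traveler owes $547.60 (running OOP $902.60). Plan pays $2358 − $547.60 = $1810.40.
Bill 3, $573: deductible already satisfied, so traveler's share is 20% × $573 = $114.60. Cost to traveler: $114.60. OOP to date $1017.20. Insurer: $573 − $114.60 = $458.40.
Bill 4, $237: deductible already satisfied, so traveler's share is 20% × $237 = $47.40. Traveler owes $47.40 (running OOP $1064.60). Plan pays $237 − $47.40 = $189.60.
Bill 5, $2308: 20% coinsurance on $2308 = $461.60. Adding that to $1064.60 gives $1526.20, past the $1275 cap; traveler pays only $1275 − $1064.60 = $210.40. Plan pays $2308 − $210.40 = $2097.60.
Insurer total: $0 + $1810.40 + $458.40 + $189.60 + $2097.60 = $4556.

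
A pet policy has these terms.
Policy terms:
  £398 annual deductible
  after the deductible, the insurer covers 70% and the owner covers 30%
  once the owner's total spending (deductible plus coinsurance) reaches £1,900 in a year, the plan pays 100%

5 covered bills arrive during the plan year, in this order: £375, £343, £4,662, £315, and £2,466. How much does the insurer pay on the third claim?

Bill 1, £375: fully absorbed by the deductible. Owner owes £375 (running OOP £375). Plan pays £375 − £375 = £0.
Bill 2, £343: £23 to deductible, leaving £320; 30% of £320 = £96. Cost to owner: £119. OOP to date £494. Plan pays £343 − £119 = £224.
Bill 3, £4,662: deductible met; 30% of £4,662 = £1,398.60. Cost to owner: £1,398.60. OOP to date £1,892.60. Plan pays £4,662 − £1,398.60 = £3,263.40.

£3,263.40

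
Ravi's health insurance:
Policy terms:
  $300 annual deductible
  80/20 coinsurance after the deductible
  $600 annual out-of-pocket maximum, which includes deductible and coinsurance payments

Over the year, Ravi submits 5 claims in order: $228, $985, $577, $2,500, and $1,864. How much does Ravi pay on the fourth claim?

Claim 1 — $228: all of it applies to the deductible. Patient owes $228 (running OOP $228).
Claim 2 — $985: $72 finishes the deductible; $913 goes to coinsurance; coinsurance $913 × 20% = $182.60. Cost to patient: $254.60. OOP to date $482.60.
Claim 3 — $577: deductible met; 20% of $577 = $115.40. Cost to patient: $115.40. OOP to date $598.
Claim 4 — $2,500: deductible already satisfied, so patient's share is 20% × $2,500 = $500. OOP would hit $1,098 > $600, so the cap limits the patient to $600 − $598 = $2.

$2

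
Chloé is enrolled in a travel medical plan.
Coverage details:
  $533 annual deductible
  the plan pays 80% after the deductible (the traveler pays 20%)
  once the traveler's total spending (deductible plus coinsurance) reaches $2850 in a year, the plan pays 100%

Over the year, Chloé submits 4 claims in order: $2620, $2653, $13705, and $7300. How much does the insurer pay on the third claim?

$12336

Claim 1 — $2620: deductible takes $533, $2087 remains; 20% of $2087 = $417.40. Cost to traveler: $950.40. OOP to date $950.40. Plan pays $2620 − $950.40 = $1669.60.
Claim 2 — $2653: 20% coinsurance on $2653 = $530.60. Cost to traveler: $530.60. OOP to date $1481. Plan pays $2653 − $530.60 = $2122.40.
Claim 3 — $13705: deductible met; 20% of $13705 = $2741. That would push OOP to $4222, over the $2850 cap, so traveler pays $2850 − $1481 = $1369. Plan pays $13705 − $1369 = $12336.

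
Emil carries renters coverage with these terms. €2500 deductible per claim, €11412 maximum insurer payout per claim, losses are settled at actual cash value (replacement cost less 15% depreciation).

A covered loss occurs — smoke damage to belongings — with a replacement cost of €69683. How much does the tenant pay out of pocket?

€58271

Actual cash value after 15% depreciation: €69683 × 85% = €59230.55.
After the deductible, €59230.55 − €2500 = €56730.55 remains.
The €11412 per-incident cap binds; insurer pays €11412.
The tenant bears the rest of the original loss: €69683 − €11412 = €58271.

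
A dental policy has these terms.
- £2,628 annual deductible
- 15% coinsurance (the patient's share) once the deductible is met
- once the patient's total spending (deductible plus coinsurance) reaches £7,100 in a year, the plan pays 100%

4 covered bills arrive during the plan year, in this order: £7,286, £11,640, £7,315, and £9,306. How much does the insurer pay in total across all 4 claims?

£28,447

Claim 1 — £7,286: deductible takes £2,628, £4,658 remains; 15% of £4,658 = £698.70. Patient pays £3,326.70; OOP now £3,326.70. Insurer: £7,286 − £3,326.70 = £3,959.30.
Claim 2 — £11,640: 15% coinsurance on £11,640 = £1,746. Patient pays £1,746; OOP now £5,072.70. Plan pays £11,640 − £1,746 = £9,894.
Claim 3 — £7,315: 15% coinsurance on £7,315 = £1,097.25. Cost to patient: £1,097.25. OOP to date £6,169.95. Plan pays £7,315 − £1,097.25 = £6,217.75.
Claim 4 — £9,306: deductible already satisfied, so patient's share is 15% × £9,306 = £1,395.90. OOP would hit £7,565.85 > £7,100, so the cap limits the patient to £7,100 − £6,169.95 = £930.05. Plan pays £9,306 − £930.05 = £8,375.95.
Insurer total = bills − patient's total = £35,547 − £7,100 = £28,447.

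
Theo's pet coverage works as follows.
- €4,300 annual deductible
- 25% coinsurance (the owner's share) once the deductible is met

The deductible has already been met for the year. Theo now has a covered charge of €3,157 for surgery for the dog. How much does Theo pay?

With the deductible met, the entire €3,157 is subject to coinsurance.
Coinsurance: €3,157 × 25% = €789.25.

€789.25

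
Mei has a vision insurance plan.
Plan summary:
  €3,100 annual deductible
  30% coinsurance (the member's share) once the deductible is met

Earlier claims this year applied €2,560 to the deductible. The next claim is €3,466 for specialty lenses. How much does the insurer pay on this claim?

Deductible still to meet: €3,100 − €2,560 = €540.
The remaining €2,926 (= €3,466 − €540) moves to coinsurance.
Coinsurance: €2,926 × 30% = €877.80.
That puts the member's cost at €540 + €877.80 = €1,417.80.
Insurer pays the balance: €3,466 − €1,417.80 = €2,048.20.

€2,048.20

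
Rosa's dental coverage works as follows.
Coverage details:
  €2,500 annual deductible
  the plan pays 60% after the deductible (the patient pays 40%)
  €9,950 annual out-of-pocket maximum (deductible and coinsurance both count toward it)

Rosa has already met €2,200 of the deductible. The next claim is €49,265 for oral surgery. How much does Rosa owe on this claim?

€2,200 of the €2,500 deductible is already met, leaving €300.
That leaves €49,265 − €300 = €48,965 for coinsurance.
Coinsurance: €48,965 × 40% = €19,586.
Patient responsibility before any cap: €300 + €19,586 = €19,886.
That would bring total out-of-pocket to €22,086, past the €9,950 cap. The patient is capped at €9,950 − €2,200 = €7,750 on this claim.

€7,750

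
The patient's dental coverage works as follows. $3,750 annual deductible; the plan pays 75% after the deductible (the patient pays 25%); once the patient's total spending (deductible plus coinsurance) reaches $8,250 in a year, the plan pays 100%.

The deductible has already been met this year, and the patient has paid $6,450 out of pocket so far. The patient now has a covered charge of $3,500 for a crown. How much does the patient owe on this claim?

The deductible is already satisfied, so the full bill goes to coinsurance.
Patient's 25% share of $3,500 is $875.
Year-to-date out-of-pocket becomes $6,450 + $875 = $7,325, still under the $8,250 maximum, so no cap applies.

$875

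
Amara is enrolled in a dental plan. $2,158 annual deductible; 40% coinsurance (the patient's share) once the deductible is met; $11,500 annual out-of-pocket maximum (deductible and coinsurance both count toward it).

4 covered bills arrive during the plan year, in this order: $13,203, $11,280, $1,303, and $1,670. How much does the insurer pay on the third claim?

$891

Claim 1 ($13,203): deductible takes $2,158, $11,045 remains; patient's 40% is $4,418. Patient pays $6,576; OOP now $6,576. Insurer: $13,203 − $6,576 = $6,627.
Claim 2 ($11,280): deductible met; 40% of $11,280 = $4,512. Patient owes $4,512 (running OOP $11,088). Insurer: $11,280 − $4,512 = $6,768.
Claim 3 ($1,303): 40% coinsurance on $1,303 = $521.20. That would push OOP to $11,609.20, over the $11,500 cap, so patient pays $11,500 − $11,088 = $412. Insurer: $1,303 − $412 = $891.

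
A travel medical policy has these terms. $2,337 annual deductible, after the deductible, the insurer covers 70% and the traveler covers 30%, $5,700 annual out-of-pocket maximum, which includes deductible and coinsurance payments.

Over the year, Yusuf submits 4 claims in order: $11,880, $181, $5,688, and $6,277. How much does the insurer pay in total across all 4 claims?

Bill 1, $11,880: deductible takes $2,337, $9,543 remains; coinsurance $9,543 × 30% = $2,862.90. Traveler pays $5,199.90; OOP now $5,199.90. Plan pays $11,880 − $5,199.90 = $6,680.10.
Bill 2, $181: deductible met; 30% of $181 = $54.30. Traveler pays $54.30; OOP now $5,254.20. Plan pays $181 − $54.30 = $126.70.
Bill 3, $5,688: deductible already satisfied, so traveler's share is 30% × $5,688 = $1,706.40. That would push OOP to $6,960.60, over the $5,700 cap, so traveler pays $5,700 − $5,254.20 = $445.80. Insurer: $5,688 − $445.80 = $5,242.20.
Bill 4, $6,277: deductible met; 30% of $6,277 = $1,883.10. Adding that to $5,700 gives $7,583.10, past the $5,700 cap; traveler pays only $5,700 − $5,700 = $0. Insurer: $6,277 − $0 = $6,277.
Insurer total: $6,680.10 + $126.70 + $5,242.20 + $6,277 = $18,326.

$18,326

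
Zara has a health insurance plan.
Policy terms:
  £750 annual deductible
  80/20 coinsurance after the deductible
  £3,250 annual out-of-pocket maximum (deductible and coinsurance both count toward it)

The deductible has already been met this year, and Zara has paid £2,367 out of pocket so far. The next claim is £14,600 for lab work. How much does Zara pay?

£883

With the deductible met, the entire £14,600 is subject to coinsurance.
20% of £14,600 = £2,920 falls to the patient.
That would bring total out-of-pocket to £5,287, past the £3,250 cap. The patient is capped at £3,250 − £2,367 = £883 on this claim.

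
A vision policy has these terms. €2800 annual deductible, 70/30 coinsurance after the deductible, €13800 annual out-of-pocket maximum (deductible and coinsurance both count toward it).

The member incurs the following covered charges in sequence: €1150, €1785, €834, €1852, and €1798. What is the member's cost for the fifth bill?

Claim 1 — €1150: entire amount goes to the deductible. Cost to member: €1150. OOP to date €1150.
Claim 2 — €1785: €1650 to deductible, leaving €135; 30% of €135 = €40.50. Member pays €1690.50; OOP now €2840.50.
Claim 3 — €834: 30% coinsurance on €834 = €250.20. Cost to member: €250.20. OOP to date €3090.70.
Claim 4 — €1852: 30% coinsurance on €1852 = €555.60. Member pays €555.60; OOP now €3646.30.
Claim 5 — €1798: deductible already satisfied, so member's share is 30% × €1798 = €539.40. Member pays €539.40; OOP now €4185.70.

€539.40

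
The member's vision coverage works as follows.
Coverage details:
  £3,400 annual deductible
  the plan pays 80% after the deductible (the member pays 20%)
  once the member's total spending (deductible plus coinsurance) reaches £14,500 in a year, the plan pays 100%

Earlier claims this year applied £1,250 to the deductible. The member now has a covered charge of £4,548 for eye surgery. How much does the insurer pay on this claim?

Deductible still to meet: £3,400 − £1,250 = £2,150.
The remaining £2,398 (= £4,548 − £2,150) moves to coinsurance.
20% of £2,398 = £479.60 falls to the member.
Member responsibility before any cap: £2,150 + £479.60 = £2,629.60.
Year-to-date out-of-pocket becomes £1,250 + £2,629.60 = £3,879.60, still under the £14,500 maximum, so no cap applies.
Insurer pays the balance: £4,548 − £2,629.60 = £1,918.40.

£1,918.40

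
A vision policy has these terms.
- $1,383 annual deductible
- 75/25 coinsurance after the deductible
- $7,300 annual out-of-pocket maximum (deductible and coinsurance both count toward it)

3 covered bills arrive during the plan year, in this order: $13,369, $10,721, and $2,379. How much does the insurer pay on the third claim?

$2,138.75

#1 ($13,369): $1,383 to deductible, leaving $11,986; coinsurance $11,986 × 25% = $2,996.50. Member pays $4,379.50; OOP now $4,379.50. Plan pays $13,369 − $4,379.50 = $8,989.50.
#2 ($10,721): 25% coinsurance on $10,721 = $2,680.25. Member pays $2,680.25; OOP now $7,059.75. Insurer: $10,721 − $2,680.25 = $8,040.75.
#3 ($2,379): deductible met; 25% of $2,379 = $594.75. That would push OOP to $7,654.50, over the $7,300 cap, so member pays $7,300 − $7,059.75 = $240.25. Insurer: $2,379 − $240.25 = $2,138.75.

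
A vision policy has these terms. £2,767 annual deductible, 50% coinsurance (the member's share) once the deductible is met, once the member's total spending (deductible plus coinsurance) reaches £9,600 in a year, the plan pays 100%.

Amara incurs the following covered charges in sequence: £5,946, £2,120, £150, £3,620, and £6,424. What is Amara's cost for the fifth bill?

£2,298.50

#1 (£5,946): deductible takes £2,767, £3,179 remains; 50% of £3,179 = £1,589.50. Member pays £4,356.50; OOP now £4,356.50.
#2 (£2,120): deductible met; 50% of £2,120 = £1,060. Cost to member: £1,060. OOP to date £5,416.50.
#3 (£150): deductible already satisfied, so member's share is 50% × £150 = £75. Member owes £75 (running OOP £5,491.50).
#4 (£3,620): deductible already satisfied, so member's share is 50% × £3,620 = £1,810. Member pays £1,810; OOP now £7,301.50.
#5 (£6,424): 50% coinsurance on £6,424 = £3,212. OOP would hit £10,513.50 > £9,600, so the cap limits the member to £9,600 − £7,301.50 = £2,298.50.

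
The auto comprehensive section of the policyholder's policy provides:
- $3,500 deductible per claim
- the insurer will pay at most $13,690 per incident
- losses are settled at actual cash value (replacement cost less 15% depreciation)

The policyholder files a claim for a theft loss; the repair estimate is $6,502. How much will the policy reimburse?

$2,026.70

Actual cash value after 15% depreciation: $6,502 × 85% = $5,526.70.
After the deductible, $5,526.70 − $3,500 = $2,026.70 remains.
$2,026.70 ≤ $13,690, so the limit doesn't bind; insurer pays $2,026.70.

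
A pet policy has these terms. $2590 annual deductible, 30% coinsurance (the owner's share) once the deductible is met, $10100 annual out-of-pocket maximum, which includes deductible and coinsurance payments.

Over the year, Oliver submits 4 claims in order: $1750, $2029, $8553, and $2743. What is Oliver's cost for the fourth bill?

Claim 1 ($1750): fully absorbed by the deductible. Owner owes $1750 (running OOP $1750).
Claim 2 ($2029): deductible takes $840, $1189 remains; 30% of $1189 = $356.70. Owner pays $1196.70; OOP now $2946.70.
Claim 3 ($8553): deductible already satisfied, so owner's share is 30% × $8553 = $2565.90. Cost to owner: $2565.90. OOP to date $5512.60.
Claim 4 ($2743): 30% coinsurance on $2743 = $822.90. Owner owes $822.90 (running OOP $6335.50).

$822.90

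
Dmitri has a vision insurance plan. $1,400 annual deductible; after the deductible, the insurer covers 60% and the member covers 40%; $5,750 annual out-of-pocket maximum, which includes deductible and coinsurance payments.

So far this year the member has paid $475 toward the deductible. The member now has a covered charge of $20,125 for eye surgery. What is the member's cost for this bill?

$5,275

$475 of the $1,400 deductible is already met, leaving $925.
That leaves $20,125 − $925 = $19,200 for coinsurance.
Coinsurance: $19,200 × 40% = $7,680.
That puts the member's cost at $925 + $7,680 = $8,605 before any cap.
Year-to-date out-of-pocket would reach $475 + $8,605 = $9,080, above the $5,750 maximum, so the member pays only $5,750 − $475 = $5,275.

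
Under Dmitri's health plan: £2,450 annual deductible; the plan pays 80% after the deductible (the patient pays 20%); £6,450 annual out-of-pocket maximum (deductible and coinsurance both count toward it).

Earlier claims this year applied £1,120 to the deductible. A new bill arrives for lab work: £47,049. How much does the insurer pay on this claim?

£41,719

Remaining deductible: £2,450 − £1,120 = £1,330.
That leaves £47,049 − £1,330 = £45,719 for coinsurance.
Coinsurance: £45,719 × 20% = £9,143.80.
So the patient owes £1,330 + £9,143.80 = £10,473.80 before any cap.
Year-to-date out-of-pocket would reach £1,120 + £10,473.80 = £11,593.80, above the £6,450 maximum, so the patient pays only £6,450 − £1,120 = £5,330.
Insurer pays the balance: £47,049 − £5,330 = £41,719.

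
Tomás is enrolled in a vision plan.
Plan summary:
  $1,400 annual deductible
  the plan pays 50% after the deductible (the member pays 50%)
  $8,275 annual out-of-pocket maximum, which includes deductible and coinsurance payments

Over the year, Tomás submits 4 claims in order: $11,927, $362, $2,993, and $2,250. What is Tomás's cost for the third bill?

$1,430.50

Claim 1 ($11,927): $1,400 finishes the deductible; $10,527 goes to coinsurance; member's 50% is $5,263.50. Member pays $6,663.50; OOP now $6,663.50.
Claim 2 ($362): deductible met; 50% of $362 = $181. Cost to member: $181. OOP to date $6,844.50.
Claim 3 ($2,993): deductible already satisfied, so member's share is 50% × $2,993 = $1,496.50. Adding that to $6,844.50 gives $8,341, past the $8,275 cap; member pays only $8,275 − $6,844.50 = $1,430.50.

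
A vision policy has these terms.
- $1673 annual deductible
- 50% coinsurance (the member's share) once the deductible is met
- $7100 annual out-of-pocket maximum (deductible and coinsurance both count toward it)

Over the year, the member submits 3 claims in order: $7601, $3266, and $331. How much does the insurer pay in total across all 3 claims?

$4762.50

Bill 1, $7601: $1673 finishes the deductible; $5928 goes to coinsurance; coinsurance $5928 × 50% = $2964. Member owes $4637 (running OOP $4637). Plan pays $7601 − $4637 = $2964.
Bill 2, $3266: deductible met; 50% of $3266 = $1633. Member pays $1633; OOP now $6270. Insurer: $3266 − $1633 = $1633.
Bill 3, $331: 50% coinsurance on $331 = $165.50. Cost to member: $165.50. OOP to date $6435.50. Plan pays $331 − $165.50 = $165.50.
Insurer total: $2964 + $1633 + $165.50 = $4762.50.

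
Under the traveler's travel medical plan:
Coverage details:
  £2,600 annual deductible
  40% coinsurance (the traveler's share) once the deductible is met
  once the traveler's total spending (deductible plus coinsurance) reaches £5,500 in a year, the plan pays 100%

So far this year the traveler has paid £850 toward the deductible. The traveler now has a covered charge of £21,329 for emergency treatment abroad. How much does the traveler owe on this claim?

Remaining deductible: £2,600 − £850 = £1,750.
That leaves £21,329 − £1,750 = £19,579 for coinsurance.
Coinsurance: £19,579 × 40% = £7,831.60.
So the traveler owes £1,750 + £7,831.60 = £9,581.60 before any cap.
Adding £9,581.60 to the £850 already spent would give £10,431.60, which exceeds the £5,500 cap; the traveler pays just £5,500 − £850 = £4,650.

£4,650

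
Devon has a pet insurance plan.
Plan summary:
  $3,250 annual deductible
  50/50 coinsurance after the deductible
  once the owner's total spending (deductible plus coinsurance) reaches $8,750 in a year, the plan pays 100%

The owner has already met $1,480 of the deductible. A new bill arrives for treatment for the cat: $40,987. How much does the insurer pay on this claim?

Remaining deductible: $3,250 − $1,480 = $1,770.
That leaves $40,987 − $1,770 = $39,217 for coinsurance.
Owner's 50% share of $39,217 is $19,608.50.
Owner responsibility before any cap: $1,770 + $19,608.50 = $21,378.50.
That would bring total out-of-pocket to $22,858.50, past the $8,750 cap. The owner is capped at $8,750 − $1,480 = $7,270 on this claim.
The insurer covers the remainder: $40,987 − $7,270 = $33,717.

$33,717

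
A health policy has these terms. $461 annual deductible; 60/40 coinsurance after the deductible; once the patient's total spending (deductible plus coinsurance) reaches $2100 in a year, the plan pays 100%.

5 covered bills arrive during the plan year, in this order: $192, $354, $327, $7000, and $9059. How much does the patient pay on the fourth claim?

#1 ($192): fully absorbed by the deductible. Patient owes $192 (running OOP $192).
#2 ($354): $269 finishes the deductible; $85 goes to coinsurance; 40% of $85 = $34. Cost to patient: $303. OOP to date $495.
#3 ($327): deductible met; 40% of $327 = $130.80. Patient owes $130.80 (running OOP $625.80).
#4 ($7000): deductible already satisfied, so patient's share is 40% × $7000 = $2800. OOP would hit $3425.80 > $2100, so the cap limits the patient to $2100 − $625.80 = $1474.20.

$1474.20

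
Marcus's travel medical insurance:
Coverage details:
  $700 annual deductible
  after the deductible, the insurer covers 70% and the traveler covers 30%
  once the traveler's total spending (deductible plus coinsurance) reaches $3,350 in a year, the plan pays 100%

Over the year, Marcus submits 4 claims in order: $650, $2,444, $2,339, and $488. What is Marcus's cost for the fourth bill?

$146.40

#1 ($650): all of it applies to the deductible. Cost to traveler: $650. OOP to date $650.
#2 ($2,444): $50 finishes the deductible; $2,394 goes to coinsurance; traveler's 30% is $718.20. Cost to traveler: $768.20. OOP to date $1,418.20.
#3 ($2,339): deductible met; 30% of $2,339 = $701.70. Cost to traveler: $701.70. OOP to date $2,119.90.
#4 ($488): deductible already satisfied, so traveler's share is 30% × $488 = $146.40. Traveler pays $146.40; OOP now $2,266.30.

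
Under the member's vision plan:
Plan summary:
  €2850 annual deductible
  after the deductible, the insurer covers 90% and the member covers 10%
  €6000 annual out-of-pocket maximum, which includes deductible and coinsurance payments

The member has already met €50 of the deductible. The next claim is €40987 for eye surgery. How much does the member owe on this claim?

€5950

€50 of the €2850 deductible is already met, leaving €2800.
That leaves €40987 − €2800 = €38187 for coinsurance.
10% of €38187 = €3818.70 falls to the member.
That puts the member's cost at €2800 + €3818.70 = €6618.70 before any cap.
That would bring total out-of-pocket to €6668.70, past the €6000 cap. The member is capped at €6000 − €50 = €5950 on this claim.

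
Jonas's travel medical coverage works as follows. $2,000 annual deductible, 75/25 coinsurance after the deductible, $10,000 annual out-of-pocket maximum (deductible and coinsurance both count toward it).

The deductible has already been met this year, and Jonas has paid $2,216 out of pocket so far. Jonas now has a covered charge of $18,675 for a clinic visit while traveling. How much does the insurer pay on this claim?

The deductible is already satisfied, so the full bill goes to coinsurance.
Traveler's 25% share of $18,675 is $4,668.75.
Cumulative spending $2,216 + $4,668.75 = $6,884.75 stays under the $10,000 maximum.
Insurer pays the balance: $18,675 − $4,668.75 = $14,006.25.

$14,006.25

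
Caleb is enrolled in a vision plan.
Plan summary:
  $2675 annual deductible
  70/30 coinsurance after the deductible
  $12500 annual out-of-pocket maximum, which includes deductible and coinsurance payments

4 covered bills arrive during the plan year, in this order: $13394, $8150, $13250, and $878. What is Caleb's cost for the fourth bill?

$189.30

Bill 1, $13394: $2675 finishes the deductible; $10719 goes to coinsurance; 30% of $10719 = $3215.70. Cost to member: $5890.70. OOP to date $5890.70.
Bill 2, $8150: 30% coinsurance on $8150 = $2445. Member pays $2445; OOP now $8335.70.
Bill 3, $13250: deductible met; 30% of $13250 = $3975. Member owes $3975 (running OOP $12310.70).
Bill 4, $878: deductible met; 30% of $878 = $263.40. Adding that to $12310.70 gives $12574.10, past the $12500 cap; member pays only $12500 − $12310.70 = $189.30.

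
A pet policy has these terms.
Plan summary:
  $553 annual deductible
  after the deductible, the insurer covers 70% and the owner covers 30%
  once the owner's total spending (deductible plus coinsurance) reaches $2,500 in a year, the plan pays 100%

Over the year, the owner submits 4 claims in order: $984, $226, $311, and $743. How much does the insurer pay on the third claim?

Claim 1 ($984): deductible takes $553, $431 remains; owner's 30% is $129.30. Cost to owner: $682.30. OOP to date $682.30. Plan pays $984 − $682.30 = $301.70.
Claim 2 ($226): 30% coinsurance on $226 = $67.80. Owner owes $67.80 (running OOP $750.10). Plan pays $226 − $67.80 = $158.20.
Claim 3 ($311): deductible met; 30% of $311 = $93.30. Owner pays $93.30; OOP now $843.40. Insurer: $311 − $93.30 = $217.70.

$217.70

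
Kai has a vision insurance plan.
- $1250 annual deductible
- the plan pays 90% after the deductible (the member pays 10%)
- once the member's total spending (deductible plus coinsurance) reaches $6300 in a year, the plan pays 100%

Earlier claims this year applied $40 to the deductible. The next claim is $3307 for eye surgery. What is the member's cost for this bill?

$1419.70

$40 of the $1250 deductible is already met, leaving $1210.
The remaining $2097 (= $3307 − $1210) moves to coinsurance.
Coinsurance: $2097 × 10% = $209.70.
That puts the member's cost at $1210 + $209.70 = $1419.70 before any cap.
Total out-of-pocket so far would be $40 + $1419.70 = $1459.70, below the $6300 cap — no reduction.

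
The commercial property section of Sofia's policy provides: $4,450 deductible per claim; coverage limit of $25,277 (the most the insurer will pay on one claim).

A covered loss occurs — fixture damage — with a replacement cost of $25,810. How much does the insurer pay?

$21,360

Subtract the deductible: $25,810 − $4,450 = $21,360.
That's under the $25,277 cap, so the insurer reimburses the full $21,360.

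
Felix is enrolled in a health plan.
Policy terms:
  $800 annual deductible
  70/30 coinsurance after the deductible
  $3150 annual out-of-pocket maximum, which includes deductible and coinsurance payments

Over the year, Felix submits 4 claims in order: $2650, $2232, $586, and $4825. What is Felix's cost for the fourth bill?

Claim 1 — $2650: $800 to deductible, leaving $1850; patient's 30% is $555. Patient pays $1355; OOP now $1355.
Claim 2 — $2232: 30% coinsurance on $2232 = $669.60. Patient pays $669.60; OOP now $2024.60.
Claim 3 — $586: 30% coinsurance on $586 = $175.80. Cost to patient: $175.80. OOP to date $2200.40.
Claim 4 — $4825: 30% coinsurance on $4825 = $1447.50. That would push OOP to $3647.90, over the $3150 cap, so patient pays $3150 − $2200.40 = $949.60.

$949.60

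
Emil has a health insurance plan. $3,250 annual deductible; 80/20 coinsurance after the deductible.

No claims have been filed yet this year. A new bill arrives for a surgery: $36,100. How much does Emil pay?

The full $3,250 deductible is still open; $3,250 of this bill applies to it.
That leaves $36,100 − $3,250 = $32,850 for coinsurance.
Patient's 20% share of $32,850 is $6,570.
Patient responsibility: $3,250 + $6,570 = $9,820.

$9,820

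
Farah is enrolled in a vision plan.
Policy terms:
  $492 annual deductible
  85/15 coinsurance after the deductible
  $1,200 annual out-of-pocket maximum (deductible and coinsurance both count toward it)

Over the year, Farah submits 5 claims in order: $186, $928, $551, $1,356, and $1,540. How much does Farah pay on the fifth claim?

#1 ($186): fully absorbed by the deductible. Cost to member: $186. OOP to date $186.
#2 ($928): deductible takes $306, $622 remains; member's 15% is $93.30. Cost to member: $399.30. OOP to date $585.30.
#3 ($551): 15% coinsurance on $551 = $82.65. Member pays $82.65; OOP now $667.95.
#4 ($1,356): deductible already satisfied, so member's share is 15% × $1,356 = $203.40. Member pays $203.40; OOP now $871.35.
#5 ($1,540): deductible met; 15% of $1,540 = $231. Cost to member: $231. OOP to date $1,102.35.

$231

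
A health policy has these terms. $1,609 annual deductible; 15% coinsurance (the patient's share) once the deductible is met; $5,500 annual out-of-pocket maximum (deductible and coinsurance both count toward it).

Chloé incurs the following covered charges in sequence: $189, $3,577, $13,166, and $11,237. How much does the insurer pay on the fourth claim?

Claim 1 ($189): all of it applies to the deductible. Patient pays $189; OOP now $189. Plan pays $189 − $189 = $0.
Claim 2 ($3,577): $1,420 finishes the deductible; $2,157 goes to coinsurance; coinsurance $2,157 × 15% = $323.55. Cost to patient: $1,743.55. OOP to date $1,932.55. Plan pays $3,577 − $1,743.55 = $1,833.45.
Claim 3 ($13,166): deductible already satisfied, so patient's share is 15% × $13,166 = $1,974.90. Patient owes $1,974.90 (running OOP $3,907.45). Insurer: $13,166 − $1,974.90 = $11,191.10.
Claim 4 ($11,237): deductible met; 15% of $11,237 = $1,685.55. Adding that to $3,907.45 gives $5,593, past the $5,500 cap; patient pays only $5,500 − $3,907.45 = $1,592.55. Insurer: $11,237 − $1,592.55 = $9,644.45.

$9,644.45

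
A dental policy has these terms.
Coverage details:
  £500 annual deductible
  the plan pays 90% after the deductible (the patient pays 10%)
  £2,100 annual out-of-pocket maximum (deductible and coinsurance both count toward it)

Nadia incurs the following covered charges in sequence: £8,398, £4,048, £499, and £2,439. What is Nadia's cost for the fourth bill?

£243.90

#1 (£8,398): £500 to deductible, leaving £7,898; patient's 10% is £789.80. Patient owes £1,289.80 (running OOP £1,289.80).
#2 (£4,048): 10% coinsurance on £4,048 = £404.80. Patient owes £404.80 (running OOP £1,694.60).
#3 (£499): 10% coinsurance on £499 = £49.90. Patient pays £49.90; OOP now £1,744.50.
#4 (£2,439): deductible met; 10% of £2,439 = £243.90. Patient owes £243.90 (running OOP £1,988.40).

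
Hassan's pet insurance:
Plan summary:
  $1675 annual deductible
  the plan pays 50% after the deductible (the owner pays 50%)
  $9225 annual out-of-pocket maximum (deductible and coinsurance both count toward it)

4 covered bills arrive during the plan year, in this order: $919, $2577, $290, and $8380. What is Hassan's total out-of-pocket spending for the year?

Claim 1 — $919: fully absorbed by the deductible. Owner owes $919 (running OOP $919).
Claim 2 — $2577: deductible takes $756, $1821 remains; 50% of $1821 = $910.50. Owner owes $1666.50 (running OOP $2585.50).
Claim 3 — $290: 50% coinsurance on $290 = $145. Cost to owner: $145. OOP to date $2730.50.
Claim 4 — $8380: deductible met; 50% of $8380 = $4190. Owner pays $4190; OOP now $6920.50.
Total paid by the owner: $919 + $1666.50 + $145 + $4190 = $6920.50.

$6920.50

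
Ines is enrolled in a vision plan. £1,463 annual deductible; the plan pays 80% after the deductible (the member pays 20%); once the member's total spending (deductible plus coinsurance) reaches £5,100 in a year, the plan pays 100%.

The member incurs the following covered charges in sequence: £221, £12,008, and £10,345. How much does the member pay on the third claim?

Claim 1 — £221: entire amount goes to the deductible. Member pays £221; OOP now £221.
Claim 2 — £12,008: £1,242 finishes the deductible; £10,766 goes to coinsurance; member's 20% is £2,153.20. Cost to member: £3,395.20. OOP to date £3,616.20.
Claim 3 — £10,345: deductible met; 20% of £10,345 = £2,069. That would push OOP to £5,685.20, over the £5,100 cap, so member pays £5,100 − £3,616.20 = £1,483.80.

£1,483.80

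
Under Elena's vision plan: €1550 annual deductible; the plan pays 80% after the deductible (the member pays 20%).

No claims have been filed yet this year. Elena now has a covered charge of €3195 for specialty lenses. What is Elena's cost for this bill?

Deductible not yet touched, so the first €1550 of the bill goes to the deductible.
After the €1550 deductible portion, €3195 − €1550 = €1645 is subject to coinsurance.
Member's 20% share of €1645 is €329.
So the member owes €1550 + €329 = €1879.

€1879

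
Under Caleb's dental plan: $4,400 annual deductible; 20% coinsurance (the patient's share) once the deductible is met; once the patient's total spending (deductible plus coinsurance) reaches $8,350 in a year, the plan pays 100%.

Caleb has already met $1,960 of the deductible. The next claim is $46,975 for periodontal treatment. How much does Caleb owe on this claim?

$6,390

$1,960 of the $4,400 deductible is already met, leaving $2,440.
The remaining $44,535 (= $46,975 − $2,440) moves to coinsurance.
Coinsurance: $44,535 × 20% = $8,907.
Patient responsibility before any cap: $2,440 + $8,907 = $11,347.
Adding $11,347 to the $1,960 already spent would give $13,307, which exceeds the $8,350 cap; the patient pays just $8,350 − $1,960 = $6,390.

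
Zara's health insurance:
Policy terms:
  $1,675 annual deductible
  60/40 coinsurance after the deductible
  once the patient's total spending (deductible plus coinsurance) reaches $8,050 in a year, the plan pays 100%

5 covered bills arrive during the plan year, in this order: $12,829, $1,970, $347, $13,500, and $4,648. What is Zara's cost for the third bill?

$138.80

Bill 1, $12,829: $1,675 to deductible, leaving $11,154; patient's 40% is $4,461.60. Patient pays $6,136.60; OOP now $6,136.60.
Bill 2, $1,970: deductible met; 40% of $1,970 = $788. Patient pays $788; OOP now $6,924.60.
Bill 3, $347: deductible already satisfied, so patient's share is 40% × $347 = $138.80. Patient owes $138.80 (running OOP $7,063.40).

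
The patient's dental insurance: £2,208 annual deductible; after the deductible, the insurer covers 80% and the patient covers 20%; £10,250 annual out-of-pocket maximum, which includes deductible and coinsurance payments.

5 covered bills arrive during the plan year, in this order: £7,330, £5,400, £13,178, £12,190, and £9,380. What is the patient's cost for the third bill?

Claim 1 — £7,330: £2,208 finishes the deductible; £5,122 goes to coinsurance; 20% of £5,122 = £1,024.40. Patient pays £3,232.40; OOP now £3,232.40.
Claim 2 — £5,400: deductible met; 20% of £5,400 = £1,080. Cost to patient: £1,080. OOP to date £4,312.40.
Claim 3 — £13,178: deductible already satisfied, so patient's share is 20% × £13,178 = £2,635.60. Cost to patient: £2,635.60. OOP to date £6,948.

£2,635.60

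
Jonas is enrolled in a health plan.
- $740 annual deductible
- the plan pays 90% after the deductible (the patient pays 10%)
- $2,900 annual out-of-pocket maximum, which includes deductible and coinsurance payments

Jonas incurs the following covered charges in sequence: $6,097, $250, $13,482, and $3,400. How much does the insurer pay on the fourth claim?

Claim 1 ($6,097): $740 to deductible, leaving $5,357; patient's 10% is $535.70. Patient owes $1,275.70 (running OOP $1,275.70). Plan pays $6,097 − $1,275.70 = $4,821.30.
Claim 2 ($250): deductible met; 10% of $250 = $25. Cost to patient: $25. OOP to date $1,300.70. Insurer: $250 − $25 = $225.
Claim 3 ($13,482): 10% coinsurance on $13,482 = $1,348.20. Patient pays $1,348.20; OOP now $2,648.90. Plan pays $13,482 − $1,348.20 = $12,133.80.
Claim 4 ($3,400): deductible already satisfied, so patient's share is 10% × $3,400 = $340. Adding that to $2,648.90 gives $2,988.90, past the $2,900 cap; patient pays only $2,900 − $2,648.90 = $251.10. Insurer: $3,400 − $251.10 = $3,148.90.

$3,148.90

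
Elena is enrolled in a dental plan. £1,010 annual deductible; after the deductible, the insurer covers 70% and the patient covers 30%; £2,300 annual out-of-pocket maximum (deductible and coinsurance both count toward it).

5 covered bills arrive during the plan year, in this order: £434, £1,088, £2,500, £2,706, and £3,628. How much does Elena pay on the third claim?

Claim 1 (£434): fully absorbed by the deductible. Cost to patient: £434. OOP to date £434.
Claim 2 (£1,088): deductible takes £576, £512 remains; coinsurance £512 × 30% = £153.60. Cost to patient: £729.60. OOP to date £1,163.60.
Claim 3 (£2,500): deductible already satisfied, so patient's share is 30% × £2,500 = £750. Patient owes £750 (running OOP £1,913.60).

£750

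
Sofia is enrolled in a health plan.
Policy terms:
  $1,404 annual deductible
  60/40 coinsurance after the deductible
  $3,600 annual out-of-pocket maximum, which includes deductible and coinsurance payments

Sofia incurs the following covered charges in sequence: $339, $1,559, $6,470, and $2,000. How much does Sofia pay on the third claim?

$1,998.40

Claim 1 ($339): all of it applies to the deductible. Cost to patient: $339. OOP to date $339.
Claim 2 ($1,559): deductible takes $1,065, $494 remains; patient's 40% is $197.60. Cost to patient: $1,262.60. OOP to date $1,601.60.
Claim 3 ($6,470): deductible met; 40% of $6,470 = $2,588. That would push OOP to $4,189.60, over the $3,600 cap, so patient pays $3,600 − $1,601.60 = $1,998.40.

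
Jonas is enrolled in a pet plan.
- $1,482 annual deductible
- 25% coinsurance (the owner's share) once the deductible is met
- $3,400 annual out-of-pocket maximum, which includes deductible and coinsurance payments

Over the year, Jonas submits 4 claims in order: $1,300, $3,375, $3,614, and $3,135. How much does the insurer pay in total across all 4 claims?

Claim 1 ($1,300): all of it applies to the deductible. Cost to owner: $1,300. OOP to date $1,300. Insurer: $1,300 − $1,300 = $0.
Claim 2 ($3,375): deductible takes $182, $3,193 remains; 25% of $3,193 = $798.25. Cost to owner: $980.25. OOP to date $2,280.25. Insurer: $3,375 − $980.25 = $2,394.75.
Claim 3 ($3,614): 25% coinsurance on $3,614 = $903.50. Cost to owner: $903.50. OOP to date $3,183.75. Plan pays $3,614 − $903.50 = $2,710.50.
Claim 4 ($3,135): deductible already satisfied, so owner's share is 25% × $3,135 = $783.75. OOP would hit $3,967.50 > $3,400, so the cap limits the owner to $3,400 − $3,183.75 = $216.25. Plan pays $3,135 − $216.25 = $2,918.75.
Insurer total: $0 + $2,394.75 + $2,710.50 + $2,918.75 = $8,024.

$8,024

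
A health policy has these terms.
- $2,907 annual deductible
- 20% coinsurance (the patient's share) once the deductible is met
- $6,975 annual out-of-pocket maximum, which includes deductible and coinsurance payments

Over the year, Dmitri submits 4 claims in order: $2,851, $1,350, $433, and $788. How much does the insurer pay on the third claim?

Claim 1 ($2,851): fully absorbed by the deductible. Patient owes $2,851 (running OOP $2,851). Insurer: $2,851 − $2,851 = $0.
Claim 2 ($1,350): $56 to deductible, leaving $1,294; patient's 20% is $258.80. Patient owes $314.80 (running OOP $3,165.80). Plan pays $1,350 − $314.80 = $1,035.20.
Claim 3 ($433): 20% coinsurance on $433 = $86.60. Patient pays $86.60; OOP now $3,252.40. Insurer: $433 − $86.60 = $346.40.

$346.40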